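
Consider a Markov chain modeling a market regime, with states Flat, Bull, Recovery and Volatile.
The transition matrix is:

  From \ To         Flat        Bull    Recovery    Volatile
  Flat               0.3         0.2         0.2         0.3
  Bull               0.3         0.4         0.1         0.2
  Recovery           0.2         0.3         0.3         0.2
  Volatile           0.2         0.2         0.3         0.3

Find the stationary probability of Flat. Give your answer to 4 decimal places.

Let the stationary distribution be π with π = πP and π_1 + π_2 + π_3 + π_4 = 1.
π_1 = 0.3·π_1 + 0.3·π_2 + 0.2·π_3 + 0.2·π_4
π_2 = 0.2·π_1 + 0.4·π_2 + 0.3·π_3 + 0.2·π_4
π_3 = 0.2·π_1 + 0.1·π_2 + 0.3·π_3 + 0.3·π_4
Solving with the normalization constraint gives π = (0.2530, 0.2774, 0.2192, 0.2503).
So the stationary probability of Flat is 0.2530.

0.2530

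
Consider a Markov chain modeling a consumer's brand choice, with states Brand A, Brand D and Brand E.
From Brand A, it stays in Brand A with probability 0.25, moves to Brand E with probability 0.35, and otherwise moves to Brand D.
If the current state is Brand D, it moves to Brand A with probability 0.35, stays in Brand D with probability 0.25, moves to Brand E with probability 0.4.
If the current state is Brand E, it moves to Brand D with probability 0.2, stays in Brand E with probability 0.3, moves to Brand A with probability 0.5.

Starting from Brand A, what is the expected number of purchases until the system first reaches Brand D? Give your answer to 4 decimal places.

3.0000

Let t(s) be the expected number of purchases to first reach Brand D from state s, with t(Brand D) = 0. Conditioning on the first purchase:
t(Brand A) = 1 + 0.25·t(Brand A) + 0.35·t(Brand E)
t(Brand E) = 1 + 0.5·t(Brand A) + 0.3·t(Brand E)
Solving: t(Brand A) = 3.0000, t(Brand E) = 3.5714.
Expected purchases from Brand A to Brand D: 3.0000.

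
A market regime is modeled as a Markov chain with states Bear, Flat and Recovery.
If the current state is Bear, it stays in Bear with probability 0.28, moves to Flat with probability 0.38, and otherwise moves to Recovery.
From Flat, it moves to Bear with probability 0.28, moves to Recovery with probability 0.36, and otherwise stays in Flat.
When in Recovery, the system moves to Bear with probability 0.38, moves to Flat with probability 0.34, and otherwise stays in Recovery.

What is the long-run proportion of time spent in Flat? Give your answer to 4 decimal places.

0.3597

Let the stationary distribution be π with π = πP and π_1 + π_2 + π_3 = 1.
π_1 = 0.28·π_1 + 0.28·π_2 + 0.38·π_3
π_2 = 0.38·π_1 + 0.36·π_2 + 0.34·π_3
Solving with the normalization constraint gives π = (0.3128, 0.3597, 0.3275).
So the stationary probability of Flat is 0.3597.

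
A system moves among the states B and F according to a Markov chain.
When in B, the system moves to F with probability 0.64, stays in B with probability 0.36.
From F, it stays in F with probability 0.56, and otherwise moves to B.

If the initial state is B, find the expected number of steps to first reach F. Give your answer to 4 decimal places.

1.5625

Let t(s) be the expected number of steps to first reach F from state s, with t(F) = 0. Conditioning on the first step:
t(B) = 1 + 0.36·t(B)
Solving: t(B) = 1.5625.
Expected steps from B to F: 1.5625.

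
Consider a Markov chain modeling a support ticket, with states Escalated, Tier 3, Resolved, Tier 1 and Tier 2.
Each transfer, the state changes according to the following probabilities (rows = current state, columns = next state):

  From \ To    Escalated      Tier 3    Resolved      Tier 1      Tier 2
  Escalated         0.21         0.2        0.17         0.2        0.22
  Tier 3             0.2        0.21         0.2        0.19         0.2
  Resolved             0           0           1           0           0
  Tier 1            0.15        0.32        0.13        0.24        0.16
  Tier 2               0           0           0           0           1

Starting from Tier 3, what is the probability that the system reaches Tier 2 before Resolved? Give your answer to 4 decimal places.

0.5208

Let h(s) be the probability of absorption at Tier 2 starting from transient state s. Then h(Tier 2) = 1 and h(Resolved) = 0. By first-step analysis:
h(Escalated) = 0.21·h(Escalated) + 0.2·h(Tier 3) + 0.17·0 + 0.2·h(Tier 1) + 0.22·1
h(Tier 3) = 0.2·h(Escalated) + 0.21·h(Tier 3) + 0.2·0 + 0.19·h(Tier 1) + 0.2·1
h(Tier 1) = 0.15·h(Escalated) + 0.32·h(Tier 3) + 0.13·0 + 0.24·h(Tier 1) + 0.16·1
Solving: h(Escalated) = 0.5465, h(Tier 3) = 0.5208, h(Tier 1) = 0.5377.
Starting from Tier 3, the probability is 0.5208.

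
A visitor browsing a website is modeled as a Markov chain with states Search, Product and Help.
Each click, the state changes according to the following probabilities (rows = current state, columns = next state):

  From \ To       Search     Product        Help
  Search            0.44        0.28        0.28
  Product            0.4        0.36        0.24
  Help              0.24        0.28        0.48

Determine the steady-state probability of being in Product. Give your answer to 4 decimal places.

Let the stationary distribution be π with π = πP and π_1 + π_2 + π_3 = 1.
π_1 = 0.44·π_1 + 0.4·π_2 + 0.24·π_3
π_2 = 0.28·π_1 + 0.36·π_2 + 0.28·π_3
Solving with the normalization constraint gives π = (0.3609, 0.3043, 0.3348).
So the stationary probability of Product is 0.3043.

0.3043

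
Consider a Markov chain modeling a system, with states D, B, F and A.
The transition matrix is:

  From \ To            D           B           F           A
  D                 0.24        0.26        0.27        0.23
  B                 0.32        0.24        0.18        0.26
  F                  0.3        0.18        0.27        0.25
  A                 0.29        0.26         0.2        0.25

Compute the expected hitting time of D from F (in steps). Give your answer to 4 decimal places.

Let t(s) be the expected number of steps to first reach D from state s, with t(D) = 0. Conditioning on the first step:
t(B) = 1 + 0.24·t(B) + 0.18·t(F) + 0.26·t(A)
t(F) = 1 + 0.18·t(B) + 0.27·t(F) + 0.25·t(A)
t(A) = 1 + 0.26·t(B) + 0.2·t(F) + 0.25·t(A)
Solving: t(B) = 3.2439, t(F) = 3.3141, t(A) = 3.3417.
Expected steps from F to D: 3.3141.

3.3141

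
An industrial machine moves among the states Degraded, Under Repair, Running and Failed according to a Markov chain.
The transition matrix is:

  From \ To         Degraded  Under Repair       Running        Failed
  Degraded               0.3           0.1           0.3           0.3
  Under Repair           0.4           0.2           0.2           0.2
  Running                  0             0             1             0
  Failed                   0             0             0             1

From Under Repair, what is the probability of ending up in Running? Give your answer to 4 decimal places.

Let h(s) be the probability of absorption at Running starting from transient state s. Then h(Running) = 1 and h(Failed) = 0. By first-step analysis:
h(Degraded) = 0.3·h(Degraded) + 0.1·h(Under Repair) + 0.3·1 + 0.3·0
h(Under Repair) = 0.4·h(Degraded) + 0.2·h(Under Repair) + 0.2·1 + 0.2·0
Solving: h(Degraded) = 0.5000, h(Under Repair) = 0.5000.
Starting from Under Repair, the probability is 0.5000.

0.5000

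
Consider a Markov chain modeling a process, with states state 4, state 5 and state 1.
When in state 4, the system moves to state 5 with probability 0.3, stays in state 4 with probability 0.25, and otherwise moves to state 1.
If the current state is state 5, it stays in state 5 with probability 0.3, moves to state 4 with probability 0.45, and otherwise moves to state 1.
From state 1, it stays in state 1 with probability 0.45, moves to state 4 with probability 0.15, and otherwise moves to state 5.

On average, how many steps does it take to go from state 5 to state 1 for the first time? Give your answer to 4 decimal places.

3.0769

Let t(s) be the expected number of steps to first reach state 1 from state s, with t(state 1) = 0. Conditioning on the first step:
t(state 4) = 1 + 0.25·t(state 4) + 0.3·t(state 5)
t(state 5) = 1 + 0.45·t(state 4) + 0.3·t(state 5)
Solving: t(state 4) = 2.5641, t(state 5) = 3.0769.
Expected steps from state 5 to state 1: 3.0769.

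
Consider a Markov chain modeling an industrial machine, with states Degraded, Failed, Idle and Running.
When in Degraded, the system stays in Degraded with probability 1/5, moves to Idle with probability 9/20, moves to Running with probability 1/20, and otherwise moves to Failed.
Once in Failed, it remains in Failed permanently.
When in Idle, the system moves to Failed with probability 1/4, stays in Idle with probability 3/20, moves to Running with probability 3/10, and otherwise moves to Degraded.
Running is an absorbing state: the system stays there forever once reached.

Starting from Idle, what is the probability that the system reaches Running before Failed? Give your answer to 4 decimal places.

0.4679

Let h(s) be the probability of absorption at Running starting from transient state s. Then h(Running) = 1 and h(Failed) = 0. By first-step analysis:
h(Degraded) = 0.2·h(Degraded) + 0.3·0 + 0.45·h(Idle) + 0.05·1
h(Idle) = 0.3·h(Degraded) + 0.25·0 + 0.15·h(Idle) + 0.3·1
Solving: h(Degraded) = 0.3257, h(Idle) = 0.4679.
Starting from Idle, the probability is 0.4679.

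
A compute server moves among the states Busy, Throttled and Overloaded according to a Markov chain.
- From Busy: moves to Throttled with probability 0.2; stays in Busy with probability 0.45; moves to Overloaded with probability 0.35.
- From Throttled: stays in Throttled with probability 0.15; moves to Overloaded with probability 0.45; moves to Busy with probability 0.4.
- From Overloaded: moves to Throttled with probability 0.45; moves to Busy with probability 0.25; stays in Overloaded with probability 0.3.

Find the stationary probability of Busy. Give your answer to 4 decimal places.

Let the stationary distribution be π with π = πP and π_1 + π_2 + π_3 = 1.
π_1 = 0.45·π_1 + 0.4·π_2 + 0.25·π_3
π_2 = 0.2·π_1 + 0.15·π_2 + 0.45·π_3
Solving with the normalization constraint gives π = (0.3643, 0.2761, 0.3596).
So the stationary probability of Busy is 0.3643.

0.3643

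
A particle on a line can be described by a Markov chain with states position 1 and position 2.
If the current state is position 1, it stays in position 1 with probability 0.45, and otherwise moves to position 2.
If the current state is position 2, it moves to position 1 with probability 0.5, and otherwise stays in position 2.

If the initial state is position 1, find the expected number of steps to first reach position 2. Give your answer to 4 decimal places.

Let t(s) be the expected number of steps to first reach position 2 from state s, with t(position 2) = 0. Conditioning on the first step:
t(position 1) = 1 + 0.45·t(position 1)
Solving: t(position 1) = 1.8182.
Expected steps from position 1 to position 2: 1.8182.

1.8182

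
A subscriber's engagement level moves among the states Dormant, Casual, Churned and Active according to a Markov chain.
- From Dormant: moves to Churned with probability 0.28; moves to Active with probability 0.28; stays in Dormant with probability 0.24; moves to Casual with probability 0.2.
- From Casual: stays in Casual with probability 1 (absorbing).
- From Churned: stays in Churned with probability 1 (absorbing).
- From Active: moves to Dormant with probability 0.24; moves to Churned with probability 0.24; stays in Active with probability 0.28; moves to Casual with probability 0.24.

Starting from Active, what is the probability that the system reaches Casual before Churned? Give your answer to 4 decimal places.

0.4800

Let h(s) be the probability of absorption at Casual starting from transient state s. Then h(Casual) = 1 and h(Churned) = 0. By first-step analysis:
h(Dormant) = 0.24·h(Dormant) + 0.2·1 + 0.28·0 + 0.28·h(Active)
h(Active) = 0.24·h(Dormant) + 0.24·1 + 0.24·0 + 0.28·h(Active)
Solving: h(Dormant) = 0.4400, h(Active) = 0.4800.
Starting from Active, the probability is 0.4800.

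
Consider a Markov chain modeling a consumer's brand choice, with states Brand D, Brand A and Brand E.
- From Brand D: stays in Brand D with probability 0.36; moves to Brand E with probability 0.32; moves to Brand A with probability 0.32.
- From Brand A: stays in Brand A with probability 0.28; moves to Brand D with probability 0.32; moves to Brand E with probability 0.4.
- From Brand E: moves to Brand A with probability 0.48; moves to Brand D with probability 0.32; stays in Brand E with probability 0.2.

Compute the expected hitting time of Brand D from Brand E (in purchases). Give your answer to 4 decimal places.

3.1250

Let t(s) be the expected number of purchases to first reach Brand D from state s, with t(Brand D) = 0. Conditioning on the first purchase:
t(Brand A) = 1 + 0.28·t(Brand A) + 0.4·t(Brand E)
t(Brand E) = 1 + 0.48·t(Brand A) + 0.2·t(Brand E)
Solving: t(Brand A) = 3.1250, t(Brand E) = 3.1250.
Expected purchases from Brand E to Brand D: 3.1250.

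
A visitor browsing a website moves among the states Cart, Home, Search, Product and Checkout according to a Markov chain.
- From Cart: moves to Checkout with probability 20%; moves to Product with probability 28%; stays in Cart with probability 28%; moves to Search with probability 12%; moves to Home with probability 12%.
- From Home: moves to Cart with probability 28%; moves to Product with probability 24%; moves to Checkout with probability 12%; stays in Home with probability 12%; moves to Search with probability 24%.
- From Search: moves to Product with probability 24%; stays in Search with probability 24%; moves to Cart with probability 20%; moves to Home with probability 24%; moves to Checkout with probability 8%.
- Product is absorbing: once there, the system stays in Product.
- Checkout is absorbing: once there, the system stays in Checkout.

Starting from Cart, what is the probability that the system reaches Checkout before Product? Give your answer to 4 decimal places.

0.3883

Let h(s) be the probability of absorption at Checkout starting from transient state s. Then h(Checkout) = 1 and h(Product) = 0. By first-step analysis:
h(Cart) = 0.28·h(Cart) + 0.12·h(Home) + 0.12·h(Search) + 0.28·0 + 0.2·1
h(Home) = 0.28·h(Cart) + 0.12·h(Home) + 0.24·h(Search) + 0.24·0 + 0.12·1
h(Search) = 0.2·h(Cart) + 0.24·h(Home) + 0.24·h(Search) + 0.24·0 + 0.08·1
Solving: h(Cart) = 0.3883, h(Home) = 0.3463, h(Search) = 0.3168.
Starting from Cart, the probability is 0.3883.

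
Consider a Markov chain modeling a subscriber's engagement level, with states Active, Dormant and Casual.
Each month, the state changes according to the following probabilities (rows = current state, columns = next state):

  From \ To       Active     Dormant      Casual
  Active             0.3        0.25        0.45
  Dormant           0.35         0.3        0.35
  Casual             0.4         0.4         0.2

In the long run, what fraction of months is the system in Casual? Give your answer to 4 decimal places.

Let the stationary distribution be π with π = πP and π_1 + π_2 + π_3 = 1.
π_1 = 0.3·π_1 + 0.35·π_2 + 0.4·π_3
π_2 = 0.25·π_1 + 0.3·π_2 + 0.4·π_3
Solving with the normalization constraint gives π = (0.3493, 0.3160, 0.3347).
So the stationary probability of Casual is 0.3347.

0.3347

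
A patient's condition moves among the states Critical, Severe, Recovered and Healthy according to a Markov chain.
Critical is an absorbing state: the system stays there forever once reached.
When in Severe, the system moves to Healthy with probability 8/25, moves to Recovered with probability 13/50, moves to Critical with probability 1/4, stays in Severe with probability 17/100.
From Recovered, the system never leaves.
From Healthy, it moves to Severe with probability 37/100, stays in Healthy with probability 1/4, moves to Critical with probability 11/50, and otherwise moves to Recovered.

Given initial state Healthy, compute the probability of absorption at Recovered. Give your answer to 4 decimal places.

Let h(s) be the probability of absorption at Recovered starting from transient state s. Then h(Recovered) = 1 and h(Critical) = 0. By first-step analysis:
h(Severe) = 0.25·0 + 0.17·h(Severe) + 0.26·1 + 0.32·h(Healthy)
h(Healthy) = 0.22·0 + 0.37·h(Severe) + 0.16·1 + 0.25·h(Healthy)
Solving: h(Severe) = 0.4884, h(Healthy) = 0.4543.
Starting from Healthy, the probability is 0.4543.

0.4543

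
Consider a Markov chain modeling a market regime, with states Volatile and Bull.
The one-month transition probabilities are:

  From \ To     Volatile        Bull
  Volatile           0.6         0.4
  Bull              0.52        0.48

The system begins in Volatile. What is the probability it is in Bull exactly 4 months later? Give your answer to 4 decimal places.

Propagate the distribution vector 4 months from Volatile.
After 0 months: (1.0000, 0.0000)
After 1 month: (0.6000, 0.4000)
After 2 months: (0.5680, 0.4320)
After 3 months: (0.5654, 0.4346)
After 4 months: (0.5652, 0.4348)
P(in Bull after 4 months) = 0.4348

0.4348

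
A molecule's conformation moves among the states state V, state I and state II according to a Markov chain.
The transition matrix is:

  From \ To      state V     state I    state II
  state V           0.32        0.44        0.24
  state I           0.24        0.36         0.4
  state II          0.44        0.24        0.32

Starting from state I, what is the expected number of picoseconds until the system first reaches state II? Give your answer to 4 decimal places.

Let t(s) be the expected number of picoseconds to first reach state II from state s, with t(state II) = 0. Conditioning on the first picosecond:
t(state V) = 1 + 0.32·t(state V) + 0.44·t(state I)
t(state I) = 1 + 0.24·t(state V) + 0.36·t(state I)
Solving: t(state V) = 3.2767, t(state I) = 2.7913.
Expected picoseconds from state I to state II: 2.7913.

2.7913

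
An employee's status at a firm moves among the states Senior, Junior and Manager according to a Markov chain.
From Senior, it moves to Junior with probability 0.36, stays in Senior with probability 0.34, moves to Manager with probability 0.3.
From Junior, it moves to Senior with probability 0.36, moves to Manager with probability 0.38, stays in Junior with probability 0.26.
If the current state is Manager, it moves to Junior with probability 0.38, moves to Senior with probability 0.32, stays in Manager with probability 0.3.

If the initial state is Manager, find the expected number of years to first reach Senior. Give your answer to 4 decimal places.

2.9979

Let t(s) be the expected number of years to first reach Senior from state s, with t(Senior) = 0. Conditioning on the first year:
t(Junior) = 1 + 0.26·t(Junior) + 0.38·t(Manager)
t(Manager) = 1 + 0.38·t(Junior) + 0.3·t(Manager)
Solving: t(Junior) = 2.8908, t(Manager) = 2.9979.
Expected years from Manager to Senior: 2.9979.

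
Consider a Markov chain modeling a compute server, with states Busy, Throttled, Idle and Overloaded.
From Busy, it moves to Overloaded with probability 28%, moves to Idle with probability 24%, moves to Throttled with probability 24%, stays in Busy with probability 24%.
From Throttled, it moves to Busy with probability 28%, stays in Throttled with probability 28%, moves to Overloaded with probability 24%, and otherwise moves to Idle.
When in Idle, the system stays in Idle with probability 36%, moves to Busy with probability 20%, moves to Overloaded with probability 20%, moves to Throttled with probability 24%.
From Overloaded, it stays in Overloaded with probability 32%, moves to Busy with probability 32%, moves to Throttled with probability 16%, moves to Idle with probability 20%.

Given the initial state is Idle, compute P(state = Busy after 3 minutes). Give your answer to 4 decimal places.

0.2587

Propagate the distribution vector 3 minutes from Idle.
After 0 minutes: (0.0000, 0.0000, 1.0000, 0.0000)
After 1 minute: (0.2000, 0.2400, 0.3600, 0.2000)
After 2 minutes: (0.2512, 0.2336, 0.2656, 0.2496)
After 3 minutes: (0.2587, 0.2294, 0.2525, 0.2594)
P(in Busy after 3 minutes) = 0.2587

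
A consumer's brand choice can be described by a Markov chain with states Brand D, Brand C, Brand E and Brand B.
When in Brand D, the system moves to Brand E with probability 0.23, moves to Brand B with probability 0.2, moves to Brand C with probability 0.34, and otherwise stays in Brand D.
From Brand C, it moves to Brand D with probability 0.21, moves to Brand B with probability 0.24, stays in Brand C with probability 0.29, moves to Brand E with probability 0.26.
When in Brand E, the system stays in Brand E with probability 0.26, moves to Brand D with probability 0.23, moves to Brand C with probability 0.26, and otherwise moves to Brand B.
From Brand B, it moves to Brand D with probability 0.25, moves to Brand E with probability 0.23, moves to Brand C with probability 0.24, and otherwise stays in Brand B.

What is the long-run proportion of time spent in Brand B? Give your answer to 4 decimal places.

Let the stationary distribution be π with π = πP and π_1 + π_2 + π_3 + π_4 = 1.
π_1 = 0.23·π_1 + 0.21·π_2 + 0.23·π_3 + 0.25·π_4
π_2 = 0.34·π_1 + 0.29·π_2 + 0.26·π_3 + 0.24·π_4
π_3 = 0.23·π_1 + 0.26·π_2 + 0.26·π_3 + 0.23·π_4
Solving with the normalization constraint gives π = (0.2292, 0.2819, 0.2458, 0.2430).
So the stationary probability of Brand B is 0.2430.

0.2430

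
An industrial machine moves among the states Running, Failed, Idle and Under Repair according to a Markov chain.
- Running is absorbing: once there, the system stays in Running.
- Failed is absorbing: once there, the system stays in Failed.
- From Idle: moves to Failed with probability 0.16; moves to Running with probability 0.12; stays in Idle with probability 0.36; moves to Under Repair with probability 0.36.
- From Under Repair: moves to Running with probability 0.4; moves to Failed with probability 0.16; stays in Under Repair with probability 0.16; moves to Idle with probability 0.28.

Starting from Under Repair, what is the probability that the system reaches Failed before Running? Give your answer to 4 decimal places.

Let h(s) be the probability of absorption at Failed starting from transient state s. Then h(Failed) = 1 and h(Running) = 0. By first-step analysis:
h(Idle) = 0.12·0 + 0.16·1 + 0.36·h(Idle) + 0.36·h(Under Repair)
h(Under Repair) = 0.4·0 + 0.16·1 + 0.28·h(Idle) + 0.16·h(Under Repair)
Solving: h(Idle) = 0.4396, h(Under Repair) = 0.3370.
Starting from Under Repair, the probability is 0.3370.

0.3370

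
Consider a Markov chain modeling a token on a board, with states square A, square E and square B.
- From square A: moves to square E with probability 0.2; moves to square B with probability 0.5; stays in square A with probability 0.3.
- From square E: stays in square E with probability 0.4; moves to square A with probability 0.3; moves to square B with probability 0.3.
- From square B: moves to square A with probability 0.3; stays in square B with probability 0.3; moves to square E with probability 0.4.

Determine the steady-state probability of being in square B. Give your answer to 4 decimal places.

Let the stationary distribution be π with π = πP and π_1 + π_2 + π_3 = 1.
π_1 = 0.3·π_1 + 0.3·π_2 + 0.3·π_3
π_2 = 0.2·π_1 + 0.4·π_2 + 0.4·π_3
Solving with the normalization constraint gives π = (0.3000, 0.3400, 0.3600).
So the stationary probability of square B is 0.3600.

0.3600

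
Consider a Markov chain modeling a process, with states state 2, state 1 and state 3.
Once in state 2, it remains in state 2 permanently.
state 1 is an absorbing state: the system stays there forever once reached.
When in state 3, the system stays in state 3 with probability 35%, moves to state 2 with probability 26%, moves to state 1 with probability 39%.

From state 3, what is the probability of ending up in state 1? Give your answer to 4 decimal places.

Let h(s) be the probability of absorption at state 1 starting from transient state s. Then h(state 1) = 1 and h(state 2) = 0. By first-step analysis:
h(state 3) = 0.26·0 + 0.39·1 + 0.35·h(state 3)
Solving: h(state 3) = 0.6000.
Starting from state 3, the probability is 0.6000.

0.6000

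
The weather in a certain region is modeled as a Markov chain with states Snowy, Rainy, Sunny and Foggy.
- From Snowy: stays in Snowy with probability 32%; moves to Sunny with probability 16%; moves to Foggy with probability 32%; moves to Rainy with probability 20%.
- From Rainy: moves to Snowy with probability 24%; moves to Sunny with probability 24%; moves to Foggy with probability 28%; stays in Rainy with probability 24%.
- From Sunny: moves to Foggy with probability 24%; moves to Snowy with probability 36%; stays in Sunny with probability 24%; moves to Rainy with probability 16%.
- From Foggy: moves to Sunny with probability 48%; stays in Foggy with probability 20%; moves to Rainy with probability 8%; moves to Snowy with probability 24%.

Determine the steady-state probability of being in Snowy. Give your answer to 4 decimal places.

Let the stationary distribution be π with π = πP and π_1 + π_2 + π_3 + π_4 = 1.
π_1 = 0.32·π_1 + 0.24·π_2 + 0.36·π_3 + 0.24·π_4
π_2 = 0.2·π_1 + 0.24·π_2 + 0.16·π_3 + 0.08·π_4
π_3 = 0.16·π_1 + 0.24·π_2 + 0.24·π_3 + 0.48·π_4
Solving with the normalization constraint gives π = (0.2972, 0.1642, 0.2786, 0.2599).
So the stationary probability of Snowy is 0.2972.

0.2972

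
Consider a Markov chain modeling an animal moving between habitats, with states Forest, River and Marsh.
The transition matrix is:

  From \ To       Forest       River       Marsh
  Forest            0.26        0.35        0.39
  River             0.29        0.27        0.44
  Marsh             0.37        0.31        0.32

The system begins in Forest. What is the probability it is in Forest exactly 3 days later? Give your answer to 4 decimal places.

Propagate the distribution vector 3 days from Forest.
After 0 days: (1.0000, 0.0000, 0.0000)
After 1 day: (0.2600, 0.3500, 0.3900)
After 2 days: (0.3134, 0.3064, 0.3802)
After 3 days: (0.3110, 0.3103, 0.3787)
P(in Forest after 3 days) = 0.3110

0.3110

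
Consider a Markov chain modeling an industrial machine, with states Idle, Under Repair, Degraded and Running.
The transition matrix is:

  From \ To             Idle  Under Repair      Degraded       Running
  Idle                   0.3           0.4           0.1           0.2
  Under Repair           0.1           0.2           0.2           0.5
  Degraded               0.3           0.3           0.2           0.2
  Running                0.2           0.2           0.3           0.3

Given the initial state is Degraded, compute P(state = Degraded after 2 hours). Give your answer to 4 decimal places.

0.1900

Propagate the distribution vector 2 hours from Degraded.
After 0 hours: (0.0000, 0.0000, 1.0000, 0.0000)
After 1 hour: (0.3000, 0.3000, 0.2000, 0.2000)
After 2 hours: (0.2200, 0.2800, 0.1900, 0.3100)
P(in Degraded after 2 hours) = 0.1900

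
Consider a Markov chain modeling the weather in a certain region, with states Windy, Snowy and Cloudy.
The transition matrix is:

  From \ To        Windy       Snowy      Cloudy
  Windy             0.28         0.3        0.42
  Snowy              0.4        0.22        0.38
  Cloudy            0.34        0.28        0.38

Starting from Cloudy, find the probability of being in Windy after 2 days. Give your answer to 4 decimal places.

0.3364

Sum over the intermediate state after 1 day:
P = P(Cloudy→Windy)·P(Windy→Windy) + P(Cloudy→Snowy)·P(Snowy→Windy) + P(Cloudy→Cloudy)·P(Cloudy→Windy)
  = 0.34×0.28 + 0.28×0.4 + 0.38×0.34
  = 0.0952 + 0.1120 + 0.1292 = 0.3364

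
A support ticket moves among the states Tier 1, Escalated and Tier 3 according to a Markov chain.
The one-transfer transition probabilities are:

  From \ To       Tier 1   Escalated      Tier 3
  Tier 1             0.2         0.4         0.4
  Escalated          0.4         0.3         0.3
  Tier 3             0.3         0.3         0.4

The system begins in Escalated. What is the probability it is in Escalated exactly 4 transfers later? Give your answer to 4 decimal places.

Propagate the distribution vector 4 transfers from Escalated.
After 0 transfers: (0.0000, 1.0000, 0.0000)
After 1 transfer: (0.4000, 0.3000, 0.3000)
After 2 transfers: (0.2900, 0.3400, 0.3700)
After 3 transfers: (0.3050, 0.3290, 0.3660)
After 4 transfers: (0.3024, 0.3305, 0.3671)
P(in Escalated after 4 transfers) = 0.3305

0.3305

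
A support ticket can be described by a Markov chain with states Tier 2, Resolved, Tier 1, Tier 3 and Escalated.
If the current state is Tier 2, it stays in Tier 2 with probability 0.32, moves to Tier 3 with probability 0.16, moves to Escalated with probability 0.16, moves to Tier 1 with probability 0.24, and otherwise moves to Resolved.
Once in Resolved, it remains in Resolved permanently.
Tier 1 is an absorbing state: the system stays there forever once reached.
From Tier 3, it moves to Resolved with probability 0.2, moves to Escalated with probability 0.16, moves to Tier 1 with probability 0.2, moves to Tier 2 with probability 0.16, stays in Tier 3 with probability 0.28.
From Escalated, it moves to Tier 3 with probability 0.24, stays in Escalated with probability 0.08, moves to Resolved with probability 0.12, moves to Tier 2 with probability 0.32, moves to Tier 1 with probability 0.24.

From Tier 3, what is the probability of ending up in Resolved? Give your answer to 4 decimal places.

0.4429

Let h(s) be the probability of absorption at Resolved starting from transient state s. Then h(Resolved) = 1 and h(Tier 1) = 0. By first-step analysis:
h(Tier 2) = 0.32·h(Tier 2) + 0.12·1 + 0.24·0 + 0.16·h(Tier 3) + 0.16·h(Escalated)
h(Tier 3) = 0.16·h(Tier 2) + 0.2·1 + 0.2·0 + 0.28·h(Tier 3) + 0.16·h(Escalated)
h(Escalated) = 0.32·h(Tier 2) + 0.12·1 + 0.24·0 + 0.24·h(Tier 3) + 0.08·h(Escalated)
Solving: h(Tier 2) = 0.3687, h(Tier 3) = 0.4429, h(Escalated) = 0.3742.
Starting from Tier 3, the probability is 0.4429.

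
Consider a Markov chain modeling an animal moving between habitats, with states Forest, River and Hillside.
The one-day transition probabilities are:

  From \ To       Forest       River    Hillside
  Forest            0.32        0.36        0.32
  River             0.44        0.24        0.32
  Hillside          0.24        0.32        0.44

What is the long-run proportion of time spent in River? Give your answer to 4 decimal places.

0.3084

Let the stationary distribution be π with π = πP and π_1 + π_2 + π_3 = 1.
π_1 = 0.32·π_1 + 0.44·π_2 + 0.24·π_3
π_2 = 0.36·π_1 + 0.24·π_2 + 0.32·π_3
Solving with the normalization constraint gives π = (0.3279, 0.3084, 0.3636).
So the stationary probability of River is 0.3084.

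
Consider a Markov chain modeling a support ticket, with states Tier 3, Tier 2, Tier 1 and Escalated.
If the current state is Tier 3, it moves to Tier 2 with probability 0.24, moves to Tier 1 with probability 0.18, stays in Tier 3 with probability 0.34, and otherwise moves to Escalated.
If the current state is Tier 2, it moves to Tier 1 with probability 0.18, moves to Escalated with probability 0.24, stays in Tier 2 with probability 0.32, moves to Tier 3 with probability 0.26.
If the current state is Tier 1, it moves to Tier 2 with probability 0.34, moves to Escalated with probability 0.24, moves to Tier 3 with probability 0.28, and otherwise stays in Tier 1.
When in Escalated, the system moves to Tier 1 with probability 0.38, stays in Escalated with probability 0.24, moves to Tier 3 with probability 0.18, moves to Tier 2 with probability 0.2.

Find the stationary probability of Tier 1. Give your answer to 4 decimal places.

Let the stationary distribution be π with π = πP and π_1 + π_2 + π_3 + π_4 = 1.
π_1 = 0.34·π_1 + 0.26·π_2 + 0.28·π_3 + 0.18·π_4
π_2 = 0.24·π_1 + 0.32·π_2 + 0.34·π_3 + 0.2·π_4
π_3 = 0.18·π_1 + 0.18·π_2 + 0.14·π_3 + 0.38·π_4
Solving with the normalization constraint gives π = (0.2665, 0.2743, 0.2192, 0.2400).
So the stationary probability of Tier 1 is 0.2192.

0.2192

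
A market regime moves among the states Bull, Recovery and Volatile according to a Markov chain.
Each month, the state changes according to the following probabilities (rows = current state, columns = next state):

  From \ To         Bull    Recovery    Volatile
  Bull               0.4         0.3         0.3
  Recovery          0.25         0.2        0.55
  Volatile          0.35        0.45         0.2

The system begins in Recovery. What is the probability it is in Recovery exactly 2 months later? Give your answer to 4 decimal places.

0.3625

Sum over the intermediate state after 1 month:
P = P(Recovery→Bull)·P(Bull→Recovery) + P(Recovery→Recovery)·P(Recovery→Recovery) + P(Recovery→Volatile)·P(Volatile→Recovery)
  = 0.25×0.3 + 0.2×0.2 + 0.55×0.45
  = 0.0750 + 0.0400 + 0.2475 = 0.3625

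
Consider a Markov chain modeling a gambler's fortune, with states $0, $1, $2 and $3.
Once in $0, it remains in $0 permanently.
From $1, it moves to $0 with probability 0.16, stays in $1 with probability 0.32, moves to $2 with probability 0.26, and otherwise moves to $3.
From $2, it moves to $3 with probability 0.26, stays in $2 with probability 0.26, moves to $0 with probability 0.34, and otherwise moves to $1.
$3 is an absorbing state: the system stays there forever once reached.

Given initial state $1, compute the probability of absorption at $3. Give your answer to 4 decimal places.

Let h(s) be the probability of absorption at $3 starting from transient state s. Then h($3) = 1 and h($0) = 0. By first-step analysis:
h($1) = 0.16·0 + 0.32·h($1) + 0.26·h($2) + 0.26·1
h($2) = 0.34·0 + 0.14·h($1) + 0.26·h($2) + 0.26·1
Solving: h($1) = 0.5570, h($2) = 0.4567.
Starting from $1, the probability is 0.5570.

0.5570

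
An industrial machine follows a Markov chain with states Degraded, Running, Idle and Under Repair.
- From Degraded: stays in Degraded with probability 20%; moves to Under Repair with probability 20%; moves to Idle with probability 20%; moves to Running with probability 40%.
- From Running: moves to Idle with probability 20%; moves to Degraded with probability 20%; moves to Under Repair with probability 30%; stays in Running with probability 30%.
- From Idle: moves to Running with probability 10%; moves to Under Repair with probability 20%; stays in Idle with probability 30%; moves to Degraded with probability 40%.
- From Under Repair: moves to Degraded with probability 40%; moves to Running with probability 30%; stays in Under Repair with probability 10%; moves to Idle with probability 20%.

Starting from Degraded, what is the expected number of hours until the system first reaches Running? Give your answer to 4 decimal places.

Let t(s) be the expected number of hours to first reach Running from state s, with t(Running) = 0. Conditioning on the first hour:
t(Degraded) = 1 + 0.2·t(Degraded) + 0.2·t(Idle) + 0.2·t(Under Repair)
t(Idle) = 1 + 0.4·t(Degraded) + 0.3·t(Idle) + 0.2·t(Under Repair)
t(Under Repair) = 1 + 0.4·t(Degraded) + 0.2·t(Idle) + 0.1·t(Under Repair)
Solving: t(Degraded) = 3.1731, t(Idle) = 4.2308, t(Under Repair) = 3.4615.
Expected hours from Degraded to Running: 3.1731.

3.1731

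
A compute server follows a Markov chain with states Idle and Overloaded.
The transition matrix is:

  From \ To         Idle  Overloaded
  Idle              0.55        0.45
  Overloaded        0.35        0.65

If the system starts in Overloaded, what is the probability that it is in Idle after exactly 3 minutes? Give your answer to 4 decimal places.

Propagate the distribution vector 3 minutes from Overloaded.
After 0 minutes: (0.0000, 1.0000)
After 1 minute: (0.3500, 0.6500)
After 2 minutes: (0.4200, 0.5800)
After 3 minutes: (0.4340, 0.5660)
P(in Idle after 3 minutes) = 0.4340

0.4340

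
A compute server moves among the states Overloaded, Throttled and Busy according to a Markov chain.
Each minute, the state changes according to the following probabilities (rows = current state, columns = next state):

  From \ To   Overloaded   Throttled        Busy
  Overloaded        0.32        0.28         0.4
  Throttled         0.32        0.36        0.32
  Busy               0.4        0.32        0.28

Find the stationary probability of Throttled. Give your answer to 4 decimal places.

0.3189

Let the stationary distribution be π with π = πP and π_1 + π_2 + π_3 = 1.
π_1 = 0.32·π_1 + 0.32·π_2 + 0.4·π_3
π_2 = 0.28·π_1 + 0.36·π_2 + 0.32·π_3
Solving with the normalization constraint gives π = (0.3467, 0.3189, 0.3344).
So the stationary probability of Throttled is 0.3189.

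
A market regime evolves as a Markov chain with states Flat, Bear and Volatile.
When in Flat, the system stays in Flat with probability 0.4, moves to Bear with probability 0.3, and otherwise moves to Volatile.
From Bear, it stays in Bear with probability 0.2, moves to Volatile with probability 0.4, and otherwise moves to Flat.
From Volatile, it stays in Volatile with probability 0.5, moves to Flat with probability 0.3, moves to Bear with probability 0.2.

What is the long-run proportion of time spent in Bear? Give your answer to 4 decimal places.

Let the stationary distribution be π with π = πP and π_1 + π_2 + π_3 = 1.
π_1 = 0.4·π_1 + 0.4·π_2 + 0.3·π_3
π_2 = 0.3·π_1 + 0.2·π_2 + 0.2·π_3
Solving with the normalization constraint gives π = (0.3596, 0.2360, 0.4045).
So the stationary probability of Bear is 0.2360.

0.2360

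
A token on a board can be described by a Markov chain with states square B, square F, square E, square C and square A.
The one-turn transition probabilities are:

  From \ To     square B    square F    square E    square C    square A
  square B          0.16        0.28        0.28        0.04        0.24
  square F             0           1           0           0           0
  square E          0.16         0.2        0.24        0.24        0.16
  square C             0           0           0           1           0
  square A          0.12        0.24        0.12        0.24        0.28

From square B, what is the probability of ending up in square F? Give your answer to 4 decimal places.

Let h(s) be the probability of absorption at square F starting from transient state s. Then h(square F) = 1 and h(square C) = 0. By first-step analysis:
h(square B) = 0.16·h(square B) + 0.28·1 + 0.28·h(square E) + 0.04·0 + 0.24·h(square A)
h(square E) = 0.16·h(square B) + 0.2·1 + 0.24·h(square E) + 0.24·0 + 0.16·h(square A)
h(square A) = 0.12·h(square B) + 0.24·1 + 0.12·h(square E) + 0.24·0 + 0.28·h(square A)
Solving: h(square B) = 0.6549, h(square E) = 0.5121, h(square A) = 0.5278.
Starting from square B, the probability is 0.6549.

0.6549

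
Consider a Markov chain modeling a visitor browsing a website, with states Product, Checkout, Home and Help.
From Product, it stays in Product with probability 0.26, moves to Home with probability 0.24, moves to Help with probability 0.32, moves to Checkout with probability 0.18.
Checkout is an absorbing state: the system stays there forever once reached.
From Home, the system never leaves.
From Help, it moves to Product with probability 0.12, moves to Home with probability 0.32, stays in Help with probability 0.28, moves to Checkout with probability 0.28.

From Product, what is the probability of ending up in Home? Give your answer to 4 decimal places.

Let h(s) be the probability of absorption at Home starting from transient state s. Then h(Home) = 1 and h(Checkout) = 0. By first-step analysis:
h(Product) = 0.26·h(Product) + 0.18·0 + 0.24·1 + 0.32·h(Help)
h(Help) = 0.12·h(Product) + 0.28·0 + 0.32·1 + 0.28·h(Help)
Solving: h(Product) = 0.5566, h(Help) = 0.5372.
Starting from Product, the probability is 0.5566.

0.5566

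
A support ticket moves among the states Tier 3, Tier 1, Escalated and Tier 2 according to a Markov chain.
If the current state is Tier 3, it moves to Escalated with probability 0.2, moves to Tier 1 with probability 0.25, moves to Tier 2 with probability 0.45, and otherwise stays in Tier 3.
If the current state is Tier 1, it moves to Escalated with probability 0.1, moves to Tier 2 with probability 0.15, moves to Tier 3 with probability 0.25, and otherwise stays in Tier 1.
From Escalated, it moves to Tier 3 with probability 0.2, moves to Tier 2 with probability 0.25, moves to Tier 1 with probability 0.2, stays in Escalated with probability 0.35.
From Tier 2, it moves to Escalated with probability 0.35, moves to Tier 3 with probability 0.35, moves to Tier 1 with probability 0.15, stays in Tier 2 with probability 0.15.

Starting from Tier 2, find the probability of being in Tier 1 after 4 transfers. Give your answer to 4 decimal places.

Propagate the distribution vector 4 transfers from Tier 2.
After 0 transfers: (0.0000, 0.0000, 0.0000, 1.0000)
After 1 transfer: (0.3500, 0.1500, 0.3500, 0.1500)
After 2 transfers: (0.1950, 0.2550, 0.2600, 0.2900)
After 3 transfers: (0.2368, 0.2718, 0.2570, 0.2345)
After 4 transfers: (0.2251, 0.2816, 0.2466, 0.2467)
P(in Tier 1 after 4 transfers) = 0.2816

0.2816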